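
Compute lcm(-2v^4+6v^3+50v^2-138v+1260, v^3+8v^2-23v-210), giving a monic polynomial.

v^6-v^5-66v^4+124v^3+383v^2-3675v+22050

By polynomial division,
  -2v^4+6v^3+50v^2-138v+1260 = (-2v+22)(v^3+8v^2-23v-210) + (-172v^2-52v+5880)
  v^3+8v^2-23v-210 = (-(1/172)v-331/7396)(-172v^2-52v+5880) + ((16380/1849)v+98280/1849)
  -172v^2-52v+5880 = (-(79507/4095)v+12943/117)((16380/1849)v+98280/1849) + (0)
Last nonzero remainder: (16380/1849)v+98280/1849. Dividing through by 16380/1849 gives the monic gcd v+6.
Then lcm(f, g) = f·g / gcd(f, g); expanding and making the result monic gives the answer.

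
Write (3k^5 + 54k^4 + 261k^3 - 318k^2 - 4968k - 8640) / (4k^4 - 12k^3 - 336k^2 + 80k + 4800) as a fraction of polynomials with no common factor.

(3k^2 + 33k + 72)/(4k - 40)

Apply the Euclidean algorithm:
  3k^5 + 54k^4 + 261k^3 - 318k^2 - 4968k - 8640 = ((3/4)k + 63/4)(4k^4 - 12k^3 - 336k^2 + 80k + 4800) + (702k^3 + 4914k^2 - 9828k - 84240)
  4k^4 - 12k^3 - 336k^2 + 80k + 4800 = ((2/351)k - 20/351)(702k^3 + 4914k^2 - 9828k - 84240) + (0)
Last nonzero remainder: 702k^3 + 4914k^2 - 9828k - 84240. Dividing through by 702 gives the monic gcd k^3 + 7k^2 - 14k - 120.
Cancel k^3 + 7k^2 - 14k - 120 from numerator and denominator to get the reduced form.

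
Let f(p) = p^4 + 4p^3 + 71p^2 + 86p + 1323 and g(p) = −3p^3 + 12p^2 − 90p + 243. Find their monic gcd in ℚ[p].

Apply the Euclidean algorithm:
  p^4 + 4p^3 + 71p^2 + 86p + 1323 = (−(1/3)p − 8/3)(−3p^3 + 12p^2 − 90p + 243) + (73p^2 − 73p + 1971)
  −3p^3 + 12p^2 − 90p + 243 = (−(3/73)p + 9/73)(73p^2 − 73p + 1971) + (0)
Last nonzero remainder: 73p^2 − 73p + 1971. Dividing through by 73 gives the monic gcd p^2 − p + 27.

p^2 − p + 27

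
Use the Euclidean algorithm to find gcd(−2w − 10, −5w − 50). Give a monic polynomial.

1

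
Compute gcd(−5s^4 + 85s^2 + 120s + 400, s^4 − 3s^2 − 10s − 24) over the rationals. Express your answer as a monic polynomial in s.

s^2 + s + 4

Apply the Euclidean algorithm:
  −5s^4 + 85s^2 + 120s + 400 = (−5)(s^4 − 3s^2 − 10s − 24) + (70s^2 + 70s + 280)
  s^4 − 3s^2 − 10s − 24 = ((1/70)s^2 − (1/70)s − 3/35)(70s^2 + 70s + 280) + (0)
Last nonzero remainder: 70s^2 + 70s + 280. Dividing through by 70 gives the monic gcd s^2 + s + 4.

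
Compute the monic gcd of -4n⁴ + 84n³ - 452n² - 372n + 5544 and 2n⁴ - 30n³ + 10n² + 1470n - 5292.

n² - 13n + 42

Euclidean algorithm in ℚ[n]:
  -4n⁴ + 84n³ - 452n² - 372n + 5544 = (-2)(2n⁴ - 30n³ + 10n² + 1470n - 5292) + (24n³ - 432n² + 2568n - 5040)
  2n⁴ - 30n³ + 10n² + 1470n - 5292 = ((1/12)n + 1/4)(24n³ - 432n² + 2568n - 5040) + (-96n² + 1248n - 4032)
  24n³ - 432n² + 2568n - 5040 = (-(1/4)n + 5/4)(-96n² + 1248n - 4032) + (0)
Last nonzero remainder: -96n² + 1248n - 4032. Dividing through by -96 gives the monic gcd n² - 13n + 42.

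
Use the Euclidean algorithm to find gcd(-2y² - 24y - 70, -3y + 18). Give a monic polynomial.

1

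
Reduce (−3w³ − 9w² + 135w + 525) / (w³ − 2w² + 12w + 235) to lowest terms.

Apply the Euclidean algorithm:
  −3w³ − 9w² + 135w + 525 = (−3)(w³ − 2w² + 12w + 235) + (−15w² + 171w + 1230)
  w³ − 2w² + 12w + 235 = (−(1/15)w − 47/75)(−15w² + 171w + 1230) + ((5029/25)w + 5029/5)
  −15w² + 171w + 1230 = (−(375/5029)w + 6150/5029)((5029/25)w + 5029/5) + (0)
Last nonzero remainder: (5029/25)w + 5029/5. Dividing through by 5029/25 gives the monic gcd w + 5.
Cancel w + 5 from numerator and denominator to get the reduced form.

(−3w² + 6w + 105)/(w² − 7w + 47)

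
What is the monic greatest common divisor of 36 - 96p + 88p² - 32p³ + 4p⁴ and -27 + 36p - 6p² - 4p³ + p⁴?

Repeated division with remainder:
  4p⁴ - 32p³ + 88p² - 96p + 36 = (4)(p⁴ - 4p³ - 6p² + 36p - 27) + (-16p³ + 112p² - 240p + 144)
  p⁴ - 4p³ - 6p² + 36p - 27 = (-(1/16)p - 3/16)(-16p³ + 112p² - 240p + 144) + (0)
Last nonzero remainder: -16p³ + 112p² - 240p + 144. Dividing through by -16 gives the monic gcd p³ - 7p² + 15p - 9.

-9 + 15p - 7p² + p³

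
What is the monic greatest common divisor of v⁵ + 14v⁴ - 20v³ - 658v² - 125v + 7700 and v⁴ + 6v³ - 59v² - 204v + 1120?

By polynomial division,
  v⁵ + 14v⁴ - 20v³ - 658v² - 125v + 7700 = (v + 8)(v⁴ + 6v³ - 59v² - 204v + 1120) + (-9v³ + 18v² + 387v - 1260)
  v⁴ + 6v³ - 59v² - 204v + 1120 = (-(1/9)v - 8/9)(-9v³ + 18v² + 387v - 1260) + (0)
Last nonzero remainder: -9v³ + 18v² + 387v - 1260. Dividing through by -9 gives the monic gcd v³ - 2v² - 43v + 140.

v³ - 2v² - 43v + 140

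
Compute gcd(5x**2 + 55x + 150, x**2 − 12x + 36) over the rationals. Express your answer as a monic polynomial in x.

1

Repeated division with remainder:
  5x**2 + 55x + 150 = (5)(x**2 − 12x + 36) + (115x − 30)
  x**2 − 12x + 36 = ((1/115)x − 54/529)(115x − 30) + (17424/529)
  115x − 30 = ((60835/17424)x − 2645/2904)(17424/529) + (0)
The last nonzero remainder is the constant 17424/529, so the polynomials are coprime and gcd = 1.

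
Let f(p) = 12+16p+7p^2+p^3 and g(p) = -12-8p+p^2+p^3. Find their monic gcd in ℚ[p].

Apply the Euclidean algorithm:
  p^3+7p^2+16p+12 = (p^3+p^2-8p-12) + (6p^2+24p+24)
  p^3+p^2-8p-12 = ((1/6)p-1/2)(6p^2+24p+24) + (0)
Last nonzero remainder: 6p^2+24p+24. Dividing through by 6 gives the monic gcd p^2+4p+4.

4+4p+p^2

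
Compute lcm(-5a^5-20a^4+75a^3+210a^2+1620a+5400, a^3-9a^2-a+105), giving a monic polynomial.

a^6-3a^5-43a^4+63a^3-30a^2+1188a+7560

Euclidean algorithm in ℚ[a]:
  -5a^5-20a^4+75a^3+210a^2+1620a+5400 = (-5a^2-65a-515)(a^3-9a^2-a+105) + (-3965a^2+7930a+59475)
  a^3-9a^2-a+105 = (-(1/3965)a+7/3965)(-3965a^2+7930a+59475) + (0)
Last nonzero remainder: -3965a^2+7930a+59475. Dividing through by -3965 gives the monic gcd a^2-2a-15.
Then lcm(f, g) = f·g / gcd(f, g); expanding and making the result monic gives the answer.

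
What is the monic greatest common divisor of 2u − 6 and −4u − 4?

1

Apply the Euclidean algorithm:
  2u − 6 = (−1/2)(−4u − 4) + (−8)
  −4u − 4 = ((1/2)u + 1/2)(−8) + (0)
The last nonzero remainder is the constant −8, so the polynomials are coprime and gcd = 1.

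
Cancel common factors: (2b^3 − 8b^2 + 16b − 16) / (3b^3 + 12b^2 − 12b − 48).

Euclidean algorithm in ℚ[b]:
  2b^3 − 8b^2 + 16b − 16 = (2/3)(3b^3 + 12b^2 − 12b − 48) + (−16b^2 + 24b + 16)
  3b^3 + 12b^2 − 12b − 48 = (−(3/16)b − 33/32)(−16b^2 + 24b + 16) + ((63/4)b − 63/2)
  −16b^2 + 24b + 16 = (−(64/63)b − 32/63)((63/4)b − 63/2) + (0)
Last nonzero remainder: (63/4)b − 63/2. Dividing through by 63/4 gives the monic gcd b − 2.
Cancel b − 2 from numerator and denominator to get the reduced form.

(2b^2 − 4b + 8)/(3b^2 + 18b + 24)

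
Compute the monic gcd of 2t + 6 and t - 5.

Euclidean algorithm in ℚ[t]:
  2t + 6 = (2)(t - 5) + (16)
  t - 5 = ((1/16)t - 5/16)(16) + (0)
The last nonzero remainder is the constant 16, so the polynomials are coprime and gcd = 1.

1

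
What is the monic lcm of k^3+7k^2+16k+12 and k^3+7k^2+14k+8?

k^5+12k^4+55k^3+120k^2+124k+48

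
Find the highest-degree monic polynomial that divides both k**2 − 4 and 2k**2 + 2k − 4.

Apply the Euclidean algorithm:
  k**2 − 4 = (1/2)(2k**2 + 2k − 4) + (−k − 2)
  2k**2 + 2k − 4 = (−2k + 2)(−k − 2) + (0)
Last nonzero remainder: −k − 2. Dividing through by −1 gives the monic gcd k + 2.

k + 2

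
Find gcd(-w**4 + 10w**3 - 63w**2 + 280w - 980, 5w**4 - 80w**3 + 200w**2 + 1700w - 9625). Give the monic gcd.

w**2 - 10w + 35

Apply the Euclidean algorithm:
  -w**4 + 10w**3 - 63w**2 + 280w - 980 = (-1/5)(5w**4 - 80w**3 + 200w**2 + 1700w - 9625) + (-6w**3 - 23w**2 + 620w - 2905)
  5w**4 - 80w**3 + 200w**2 + 1700w - 9625 = (-(5/6)w + 595/36)(-6w**3 - 23w**2 + 620w - 2905) + ((39485/36)w**2 - (197425/18)w + 1381975/36)
  -6w**3 - 23w**2 + 620w - 2905 = (-(216/39485)w - 2988/39485)((39485/36)w**2 - (197425/18)w + 1381975/36) + (0)
Last nonzero remainder: (39485/36)w**2 - (197425/18)w + 1381975/36. Dividing through by 39485/36 gives the monic gcd w**2 - 10w + 35.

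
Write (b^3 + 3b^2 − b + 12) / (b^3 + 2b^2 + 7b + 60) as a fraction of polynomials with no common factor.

Euclidean algorithm in ℚ[b]:
  b^3 + 3b^2 − b + 12 = (b^3 + 2b^2 + 7b + 60) + (b^2 − 8b − 48)
  b^3 + 2b^2 + 7b + 60 = (b + 10)(b^2 − 8b − 48) + (135b + 540)
  b^2 − 8b − 48 = ((1/135)b − 4/45)(135b + 540) + (0)
Last nonzero remainder: 135b + 540. Dividing through by 135 gives the monic gcd b + 4.
Cancel b + 4 from numerator and denominator to get the reduced form.

(b^2 − b + 3)/(b^2 − 2b + 15)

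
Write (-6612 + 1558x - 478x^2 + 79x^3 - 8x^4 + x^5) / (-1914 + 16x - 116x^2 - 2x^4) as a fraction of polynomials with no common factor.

Apply the Euclidean algorithm:
  x^5 - 8x^4 + 79x^3 - 478x^2 + 1558x - 6612 = (-(1/2)x + 4)(-2x^4 - 116x^2 + 16x - 1914) + (21x^3 - 6x^2 + 537x + 1044)
  -2x^4 - 116x^2 + 16x - 1914 = (-(2/21)x - 4/147)(21x^3 - 6x^2 + 537x + 1044) + (-(3186/49)x^2 + (6372/49)x - 92394/49)
  21x^3 - 6x^2 + 537x + 1044 = (-(343/1062)x - 98/177)(-(3186/49)x^2 + (6372/49)x - 92394/49) + (0)
Last nonzero remainder: -(3186/49)x^2 + (6372/49)x - 92394/49. Dividing through by -3186/49 gives the monic gcd x^2 - 2x + 29.
Cancel x^2 - 2x + 29 from numerator and denominator to get the reduced form.

(228 - 38x + 6x^2 - x^3)/(66 + 4x + 2x^2)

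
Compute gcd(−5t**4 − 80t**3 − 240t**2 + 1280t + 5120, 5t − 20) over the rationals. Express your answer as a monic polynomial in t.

Euclidean algorithm in ℚ[t]:
  −5t**4 − 80t**3 − 240t**2 + 1280t + 5120 = (−t**3 − 20t**2 − 128t − 256)(5t − 20) + (0)
Last nonzero remainder: 5t − 20. Dividing through by 5 gives the monic gcd t − 4.

t − 4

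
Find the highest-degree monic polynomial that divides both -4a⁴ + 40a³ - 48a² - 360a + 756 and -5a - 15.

a + 3

Apply the Euclidean algorithm:
  -4a⁴ + 40a³ - 48a² - 360a + 756 = ((4/5)a³ - (52/5)a² + (204/5)a - 252/5)(-5a - 15) + (0)
Last nonzero remainder: -5a - 15. Dividing through by -5 gives the monic gcd a + 3.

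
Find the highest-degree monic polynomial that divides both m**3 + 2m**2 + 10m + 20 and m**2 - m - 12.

1

Repeated division with remainder:
  m**3 + 2m**2 + 10m + 20 = (m + 3)(m**2 - m - 12) + (25m + 56)
  m**2 - m - 12 = ((1/25)m - 81/625)(25m + 56) + (-2964/625)
  25m + 56 = (-(15625/2964)m - 8750/741)(-2964/625) + (0)
The last nonzero remainder is the constant -2964/625, so the polynomials are coprime and gcd = 1.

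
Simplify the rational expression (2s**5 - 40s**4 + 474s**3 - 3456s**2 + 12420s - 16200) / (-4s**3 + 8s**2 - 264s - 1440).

(-s**3 + 14s**2 - 63s + 90)/(2s + 8)

By polynomial division,
  2s**5 - 40s**4 + 474s**3 - 3456s**2 + 12420s - 16200 = (-(1/2)s**2 + 9s - 135/2)(-4s**3 + 8s**2 - 264s - 1440) + (-1260s**2 + 7560s - 113400)
  -4s**3 + 8s**2 - 264s - 1440 = ((1/315)s + 4/315)(-1260s**2 + 7560s - 113400) + (0)
Last nonzero remainder: -1260s**2 + 7560s - 113400. Dividing through by -1260 gives the monic gcd s**2 - 6s + 90.
Cancel s**2 - 6s + 90 from numerator and denominator to get the reduced form.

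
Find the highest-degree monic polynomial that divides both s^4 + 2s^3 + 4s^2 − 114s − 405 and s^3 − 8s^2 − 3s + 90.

Apply the Euclidean algorithm:
  s^4 + 2s^3 + 4s^2 − 114s − 405 = (s + 10)(s^3 − 8s^2 − 3s + 90) + (87s^2 − 174s − 1305)
  s^3 − 8s^2 − 3s + 90 = ((1/87)s − 2/29)(87s^2 − 174s − 1305) + (0)
Last nonzero remainder: 87s^2 − 174s − 1305. Dividing through by 87 gives the monic gcd s^2 − 2s − 15.

s^2 − 2s − 15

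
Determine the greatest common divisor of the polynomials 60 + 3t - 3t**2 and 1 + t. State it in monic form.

1

By polynomial division,
  -3t**2 + 3t + 60 = (-3t + 6)(t + 1) + (54)
  t + 1 = ((1/54)t + 1/54)(54) + (0)
The last nonzero remainder is the constant 54, so the polynomials are coprime and gcd = 1.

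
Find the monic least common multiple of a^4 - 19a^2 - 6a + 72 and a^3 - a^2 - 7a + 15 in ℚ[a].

Apply the Euclidean algorithm:
  a^4 - 19a^2 - 6a + 72 = (a + 1)(a^3 - a^2 - 7a + 15) + (-11a^2 - 14a + 57)
  a^3 - a^2 - 7a + 15 = (-(1/11)a + 25/121)(-11a^2 - 14a + 57) + ((130/121)a + 390/121)
  -11a^2 - 14a + 57 = (-(1331/130)a + 2299/130)((130/121)a + 390/121) + (0)
Last nonzero remainder: (130/121)a + 390/121. Dividing through by 130/121 gives the monic gcd a + 3.
Then lcm(f, g) = f·g / gcd(f, g); expanding and making the result monic gives the answer.

a^6 - 4a^5 - 14a^4 + 70a^3 + a^2 - 318a + 360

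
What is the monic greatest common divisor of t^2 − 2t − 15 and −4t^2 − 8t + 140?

Euclidean algorithm in ℚ[t]:
  t^2 − 2t − 15 = (−1/4)(−4t^2 − 8t + 140) + (−4t + 20)
  −4t^2 − 8t + 140 = (t + 7)(−4t + 20) + (0)
Last nonzero remainder: −4t + 20. Dividing through by −4 gives the monic gcd t − 5.

t − 5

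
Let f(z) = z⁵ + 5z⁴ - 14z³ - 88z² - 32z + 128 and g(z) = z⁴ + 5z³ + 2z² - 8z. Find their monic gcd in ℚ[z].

z³ + 5z² + 2z - 8

Repeated division with remainder:
  z⁵ + 5z⁴ - 14z³ - 88z² - 32z + 128 = (z)(z⁴ + 5z³ + 2z² - 8z) + (-16z³ - 80z² - 32z + 128)
  z⁴ + 5z³ + 2z² - 8z = (-(1/16)z)(-16z³ - 80z² - 32z + 128) + (0)
Last nonzero remainder: -16z³ - 80z² - 32z + 128. Dividing through by -16 gives the monic gcd z³ + 5z² + 2z - 8.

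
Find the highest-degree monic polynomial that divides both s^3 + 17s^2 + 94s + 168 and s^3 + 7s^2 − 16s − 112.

Repeated division with remainder:
  s^3 + 17s^2 + 94s + 168 = (s^3 + 7s^2 − 16s − 112) + (10s^2 + 110s + 280)
  s^3 + 7s^2 − 16s − 112 = ((1/10)s − 2/5)(10s^2 + 110s + 280) + (0)
Last nonzero remainder: 10s^2 + 110s + 280. Dividing through by 10 gives the monic gcd s^2 + 11s + 28.

s^2 + 11s + 28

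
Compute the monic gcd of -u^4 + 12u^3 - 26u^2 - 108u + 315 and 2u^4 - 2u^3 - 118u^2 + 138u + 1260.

u^2 - 2u - 15

Euclidean algorithm in ℚ[u]:
  -u^4 + 12u^3 - 26u^2 - 108u + 315 = (-1/2)(2u^4 - 2u^3 - 118u^2 + 138u + 1260) + (11u^3 - 85u^2 - 39u + 945)
  2u^4 - 2u^3 - 118u^2 + 138u + 1260 = ((2/11)u + 148/121)(11u^3 - 85u^2 - 39u + 945) + (-(840/121)u^2 + (1680/121)u + 12600/121)
  11u^3 - 85u^2 - 39u + 945 = (-(1331/840)u + 363/40)(-(840/121)u^2 + (1680/121)u + 12600/121) + (0)
Last nonzero remainder: -(840/121)u^2 + (1680/121)u + 12600/121. Dividing through by -840/121 gives the monic gcd u^2 - 2u - 15.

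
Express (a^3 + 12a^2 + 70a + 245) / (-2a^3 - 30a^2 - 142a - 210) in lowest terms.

Euclidean algorithm in ℚ[a]:
  a^3 + 12a^2 + 70a + 245 = (-1/2)(-2a^3 - 30a^2 - 142a - 210) + (-3a^2 - a + 140)
  -2a^3 - 30a^2 - 142a - 210 = ((2/3)a + 88/9)(-3a^2 - a + 140) + (-(2030/9)a - 14210/9)
  -3a^2 - a + 140 = ((27/2030)a - 18/203)(-(2030/9)a - 14210/9) + (0)
Last nonzero remainder: -(2030/9)a - 14210/9. Dividing through by -2030/9 gives the monic gcd a + 7.
Cancel a + 7 from numerator and denominator to get the reduced form.

(-a^2 - 5a - 35)/(2a^2 + 16a + 30)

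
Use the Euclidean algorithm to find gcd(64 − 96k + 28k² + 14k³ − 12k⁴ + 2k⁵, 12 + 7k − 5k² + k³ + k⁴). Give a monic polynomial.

4 − 3k + k²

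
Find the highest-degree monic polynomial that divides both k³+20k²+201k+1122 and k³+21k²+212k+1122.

k+11

Repeated division with remainder:
  k³+20k²+201k+1122 = (k³+21k²+212k+1122) + (-k²-11k)
  k³+21k²+212k+1122 = (-k-10)(-k²-11k) + (102k+1122)
  -k²-11k = (-(1/102)k)(102k+1122) + (0)
Last nonzero remainder: 102k+1122. Dividing through by 102 gives the monic gcd k+11.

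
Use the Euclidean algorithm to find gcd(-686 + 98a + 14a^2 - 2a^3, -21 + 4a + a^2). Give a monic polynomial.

7 + a

Apply the Euclidean algorithm:
  -2a^3 + 14a^2 + 98a - 686 = (-2a + 22)(a^2 + 4a - 21) + (-32a - 224)
  a^2 + 4a - 21 = (-(1/32)a + 3/32)(-32a - 224) + (0)
Last nonzero remainder: -32a - 224. Dividing through by -32 gives the monic gcd a + 7.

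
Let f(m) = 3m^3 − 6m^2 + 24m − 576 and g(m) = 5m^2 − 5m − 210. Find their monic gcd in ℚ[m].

1

Euclidean algorithm in ℚ[m]:
  3m^3 − 6m^2 + 24m − 576 = ((3/5)m − 3/5)(5m^2 − 5m − 210) + (147m − 702)
  5m^2 − 5m − 210 = ((5/147)m + 925/7203)(147m − 702) + (−287760/2401)
  147m − 702 = (−(117649/95920)m + 280917/47960)(−287760/2401) + (0)
The last nonzero remainder is the constant −287760/2401, so the polynomials are coprime and gcd = 1.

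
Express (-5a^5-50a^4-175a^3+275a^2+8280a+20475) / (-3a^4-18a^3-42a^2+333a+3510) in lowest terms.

(5a^2+50a+105)/(3a+18)

Repeated division with remainder:
  -5a^5-50a^4-175a^3+275a^2+8280a+20475 = ((5/3)a+20/3)(-3a^4-18a^3-42a^2+333a+3510) + (15a^3+210a-2925)
  -3a^4-18a^3-42a^2+333a+3510 = (-(1/5)a-6/5)(15a^3+210a-2925) + (0)
Last nonzero remainder: 15a^3+210a-2925. Dividing through by 15 gives the monic gcd a^3+14a-195.
Cancel a^3+14a-195 from numerator and denominator to get the reduced form.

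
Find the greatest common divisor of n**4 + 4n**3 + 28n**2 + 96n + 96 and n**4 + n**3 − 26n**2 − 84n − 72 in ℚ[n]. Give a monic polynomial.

Euclidean algorithm in ℚ[n]:
  n**4 + 4n**3 + 28n**2 + 96n + 96 = (n**4 + n**3 − 26n**2 − 84n − 72) + (3n**3 + 54n**2 + 180n + 168)
  n**4 + n**3 − 26n**2 − 84n − 72 = ((1/3)n − 17/3)(3n**3 + 54n**2 + 180n + 168) + (220n**2 + 880n + 880)
  3n**3 + 54n**2 + 180n + 168 = ((3/220)n + 21/110)(220n**2 + 880n + 880) + (0)
Last nonzero remainder: 220n**2 + 880n + 880. Dividing through by 220 gives the monic gcd n**2 + 4n + 4.

n**2 + 4n + 4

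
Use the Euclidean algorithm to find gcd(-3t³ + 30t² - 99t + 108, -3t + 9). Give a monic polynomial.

t - 3

Apply the Euclidean algorithm:
  -3t³ + 30t² - 99t + 108 = (t² - 7t + 12)(-3t + 9) + (0)
Last nonzero remainder: -3t + 9. Dividing through by -3 gives the monic gcd t - 3.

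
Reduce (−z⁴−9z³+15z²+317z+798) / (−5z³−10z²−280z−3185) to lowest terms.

By polynomial division,
  −z⁴−9z³+15z²+317z+798 = ((1/5)z+7/5)(−5z³−10z²−280z−3185) + (85z²+1346z+5257)
  −5z³−10z²−280z−3185 = (−(1/17)z+1176/1445)(85z²+1346z+5257) + (−(1540651/1445)z−10784557/1445)
  85z²+1346z+5257 = (−(122825/1540651)z−1085195/1540651)(−(1540651/1445)z−10784557/1445) + (0)
Last nonzero remainder: −(1540651/1445)z−10784557/1445. Dividing through by −1540651/1445 gives the monic gcd z+7.
Cancel z+7 from numerator and denominator to get the reduced form.

(z³+2z²−29z−114)/(5z²−25z+455)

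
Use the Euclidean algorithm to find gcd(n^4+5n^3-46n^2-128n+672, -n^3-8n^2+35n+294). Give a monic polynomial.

Repeated division with remainder:
  n^4+5n^3-46n^2-128n+672 = (-n+3)(-n^3-8n^2+35n+294) + (13n^2+61n-210)
  -n^3-8n^2+35n+294 = (-(1/13)n-43/169)(13n^2+61n-210) + ((5808/169)n+40656/169)
  13n^2+61n-210 = ((2197/5808)n-845/968)((5808/169)n+40656/169) + (0)
Last nonzero remainder: (5808/169)n+40656/169. Dividing through by 5808/169 gives the monic gcd n+7.

n+7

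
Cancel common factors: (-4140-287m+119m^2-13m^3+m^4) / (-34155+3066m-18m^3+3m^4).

(4+m)/(33+3m)

Repeated division with remainder:
  m^4-13m^3+119m^2-287m-4140 = (1/3)(3m^4-18m^3+3066m-34155) + (-7m^3+119m^2-1309m+7245)
  3m^4-18m^3+3066m-34155 = (-(3/7)m-33/7)(-7m^3+119m^2-1309m+7245) + (0)
Last nonzero remainder: -7m^3+119m^2-1309m+7245. Dividing through by -7 gives the monic gcd m^3-17m^2+187m-1035.
Cancel m^3-17m^2+187m-1035 from numerator and denominator to get the reduced form.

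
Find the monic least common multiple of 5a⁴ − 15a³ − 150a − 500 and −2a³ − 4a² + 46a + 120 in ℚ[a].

a⁶ + 4a⁵ − 9a⁴ − 66a³ − 310a² − 1060a − 1200

By polynomial division,
  5a⁴ − 15a³ − 150a − 500 = (−(5/2)a + 25/2)(−2a³ − 4a² + 46a + 120) + (165a² − 425a − 2000)
  −2a³ − 4a² + 46a + 120 = (−(2/165)a − 302/5445)(165a² − 425a − 2000) + (−(1976/1089)a + 9880/1089)
  165a² − 425a − 2000 = (−(179685/1976)a − 54450/247)(−(1976/1089)a + 9880/1089) + (0)
Last nonzero remainder: −(1976/1089)a + 9880/1089. Dividing through by −1976/1089 gives the monic gcd a − 5.
Then lcm(f, g) = f·g / gcd(f, g); expanding and making the result monic gives the answer.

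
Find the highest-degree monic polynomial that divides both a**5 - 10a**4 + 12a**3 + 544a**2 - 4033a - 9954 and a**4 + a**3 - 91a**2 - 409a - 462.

a**2 + 9a + 14

By polynomial division,
  a**5 - 10a**4 + 12a**3 + 544a**2 - 4033a - 9954 = (a - 11)(a**4 + a**3 - 91a**2 - 409a - 462) + (114a**3 - 48a**2 - 8070a - 15036)
  a**4 + a**3 - 91a**2 - 409a - 462 = ((1/114)a + 9/722)(114a**3 - 48a**2 - 8070a - 15036) + (-(7080/361)a**2 - (63720/361)a - 99120/361)
  114a**3 - 48a**2 - 8070a - 15036 = (-(6859/1180)a + 64619/1180)(-(7080/361)a**2 - (63720/361)a - 99120/361) + (0)
Last nonzero remainder: -(7080/361)a**2 - (63720/361)a - 99120/361. Dividing through by -7080/361 gives the monic gcd a**2 + 9a + 14.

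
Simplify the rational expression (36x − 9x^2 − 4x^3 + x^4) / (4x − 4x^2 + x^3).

Apply the Euclidean algorithm:
  x^4 − 4x^3 − 9x^2 + 36x = (x)(x^3 − 4x^2 + 4x) + (−13x^2 + 36x)
  x^3 − 4x^2 + 4x = (−(1/13)x + 16/169)(−13x^2 + 36x) + ((100/169)x)
  −13x^2 + 36x = (−(2197/100)x + 1521/25)((100/169)x) + (0)
Last nonzero remainder: (100/169)x. Dividing through by 100/169 gives the monic gcd x.
Cancel x from numerator and denominator to get the reduced form.

(36 − 9x − 4x^2 + x^3)/(4 − 4x + x^2)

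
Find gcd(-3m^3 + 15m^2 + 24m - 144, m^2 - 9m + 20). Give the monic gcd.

m - 4

Apply the Euclidean algorithm:
  -3m^3 + 15m^2 + 24m - 144 = (-3m - 12)(m^2 - 9m + 20) + (-24m + 96)
  m^2 - 9m + 20 = (-(1/24)m + 5/24)(-24m + 96) + (0)
Last nonzero remainder: -24m + 96. Dividing through by -24 gives the monic gcd m - 4.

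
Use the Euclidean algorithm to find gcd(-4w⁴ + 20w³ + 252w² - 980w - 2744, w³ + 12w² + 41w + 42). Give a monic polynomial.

w² + 9w + 14

Repeated division with remainder:
  -4w⁴ + 20w³ + 252w² - 980w - 2744 = (-4w + 68)(w³ + 12w² + 41w + 42) + (-400w² - 3600w - 5600)
  w³ + 12w² + 41w + 42 = (-(1/400)w - 3/400)(-400w² - 3600w - 5600) + (0)
Last nonzero remainder: -400w² - 3600w - 5600. Dividing through by -400 gives the monic gcd w² + 9w + 14.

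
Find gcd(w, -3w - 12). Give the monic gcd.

1

Euclidean algorithm in ℚ[w]:
  w = (-1/3)(-3w - 12) + (-4)
  -3w - 12 = ((3/4)w + 3)(-4) + (0)
The last nonzero remainder is the constant -4, so the polynomials are coprime and gcd = 1.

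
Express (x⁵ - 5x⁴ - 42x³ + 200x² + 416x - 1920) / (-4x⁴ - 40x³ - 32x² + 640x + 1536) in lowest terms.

(-x³ + 5x² + 26x - 120)/(4x² + 40x + 96)

Repeated division with remainder:
  x⁵ - 5x⁴ - 42x³ + 200x² + 416x - 1920 = (-(1/4)x + 15/4)(-4x⁴ - 40x³ - 32x² + 640x + 1536) + (100x³ + 480x² - 1600x - 7680)
  -4x⁴ - 40x³ - 32x² + 640x + 1536 = (-(1/25)x - 26/125)(100x³ + 480x² - 1600x - 7680) + ((96/25)x² - 1536/25)
  100x³ + 480x² - 1600x - 7680 = ((625/24)x + 125)((96/25)x² - 1536/25) + (0)
Last nonzero remainder: (96/25)x² - 1536/25. Dividing through by 96/25 gives the monic gcd x² - 16.
Cancel x² - 16 from numerator and denominator to get the reduced form.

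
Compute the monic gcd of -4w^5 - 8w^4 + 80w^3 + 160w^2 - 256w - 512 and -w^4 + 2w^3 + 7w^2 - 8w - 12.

w^2 - 4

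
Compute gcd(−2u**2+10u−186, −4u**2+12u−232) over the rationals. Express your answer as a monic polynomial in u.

Apply the Euclidean algorithm:
  −2u**2+10u−186 = (1/2)(−4u**2+12u−232) + (4u−70)
  −4u**2+12u−232 = (−u−29/2)(4u−70) + (−1247)
  4u−70 = (−(4/1247)u+70/1247)(−1247) + (0)
The last nonzero remainder is the constant −1247, so the polynomials are coprime and gcd = 1.

1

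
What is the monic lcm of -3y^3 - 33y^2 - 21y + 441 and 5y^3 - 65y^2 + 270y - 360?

Euclidean algorithm in ℚ[y]:
  -3y^3 - 33y^2 - 21y + 441 = (-3/5)(5y^3 - 65y^2 + 270y - 360) + (-72y^2 + 141y + 225)
  5y^3 - 65y^2 + 270y - 360 = (-(5/72)y + 1325/1728)(-72y^2 + 141y + 225) + ((102245/576)y - 102245/192)
  -72y^2 + 141y + 225 = (-(41472/102245)y - 8640/20449)((102245/576)y - 102245/192) + (0)
Last nonzero remainder: (102245/576)y - 102245/192. Dividing through by 102245/576 gives the monic gcd y - 3.
Then lcm(f, g) = f·g / gcd(f, g); expanding and making the result monic gives the answer.

y^5 + y^4 - 79y^3 + 47y^2 + 1638y - 3528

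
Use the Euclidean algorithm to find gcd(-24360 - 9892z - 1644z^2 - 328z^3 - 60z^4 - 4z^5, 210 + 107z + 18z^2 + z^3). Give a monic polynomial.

Euclidean algorithm in ℚ[z]:
  -4z^5 - 60z^4 - 328z^3 - 1644z^2 - 9892z - 24360 = (-4z^2 + 12z - 116)(z^3 + 18z^2 + 107z + 210) + (0)
The last nonzero remainder z^3 + 18z^2 + 107z + 210 is already monic.

210 + 107z + 18z^2 + z^3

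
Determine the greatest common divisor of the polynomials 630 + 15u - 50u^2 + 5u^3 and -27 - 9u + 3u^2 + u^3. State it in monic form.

Repeated division with remainder:
  5u^3 - 50u^2 + 15u + 630 = (5)(u^3 + 3u^2 - 9u - 27) + (-65u^2 + 60u + 765)
  u^3 + 3u^2 - 9u - 27 = (-(1/65)u - 51/845)(-65u^2 + 60u + 765) + ((1080/169)u + 3240/169)
  -65u^2 + 60u + 765 = (-(2197/216)u + 2873/72)((1080/169)u + 3240/169) + (0)
Last nonzero remainder: (1080/169)u + 3240/169. Dividing through by 1080/169 gives the monic gcd u + 3.

3 + u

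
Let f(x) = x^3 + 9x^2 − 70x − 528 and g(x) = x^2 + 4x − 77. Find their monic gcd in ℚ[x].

By polynomial division,
  x^3 + 9x^2 − 70x − 528 = (x + 5)(x^2 + 4x − 77) + (−13x − 143)
  x^2 + 4x − 77 = (−(1/13)x + 7/13)(−13x − 143) + (0)
Last nonzero remainder: −13x − 143. Dividing through by −13 gives the monic gcd x + 11.

x + 11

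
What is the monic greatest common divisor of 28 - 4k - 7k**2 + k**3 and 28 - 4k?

-7 + k

Euclidean algorithm in ℚ[k]:
  k**3 - 7k**2 - 4k + 28 = (-(1/4)k**2 + 1)(-4k + 28) + (0)
Last nonzero remainder: -4k + 28. Dividing through by -4 gives the monic gcd k - 7.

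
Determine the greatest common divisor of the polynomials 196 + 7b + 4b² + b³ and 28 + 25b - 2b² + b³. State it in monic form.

Euclidean algorithm in ℚ[b]:
  b³ + 4b² + 7b + 196 = (b³ - 2b² + 25b + 28) + (6b² - 18b + 168)
  b³ - 2b² + 25b + 28 = ((1/6)b + 1/6)(6b² - 18b + 168) + (0)
Last nonzero remainder: 6b² - 18b + 168. Dividing through by 6 gives the monic gcd b² - 3b + 28.

28 - 3b + b²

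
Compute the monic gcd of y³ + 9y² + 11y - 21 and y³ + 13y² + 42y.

Euclidean algorithm in ℚ[y]:
  y³ + 9y² + 11y - 21 = (y³ + 13y² + 42y) + (-4y² - 31y - 21)
  y³ + 13y² + 42y = (-(1/4)y - 21/16)(-4y² - 31y - 21) + (-(63/16)y - 441/16)
  -4y² - 31y - 21 = ((64/63)y + 16/21)(-(63/16)y - 441/16) + (0)
Last nonzero remainder: -(63/16)y - 441/16. Dividing through by -63/16 gives the monic gcd y + 7.

y + 7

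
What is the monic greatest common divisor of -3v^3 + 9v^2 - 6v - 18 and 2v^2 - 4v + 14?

Repeated division with remainder:
  -3v^3 + 9v^2 - 6v - 18 = (-(3/2)v + 3/2)(2v^2 - 4v + 14) + (21v - 39)
  2v^2 - 4v + 14 = ((2/21)v - 2/147)(21v - 39) + (660/49)
  21v - 39 = ((343/220)v - 637/220)(660/49) + (0)
The last nonzero remainder is the constant 660/49, so the polynomials are coprime and gcd = 1.

1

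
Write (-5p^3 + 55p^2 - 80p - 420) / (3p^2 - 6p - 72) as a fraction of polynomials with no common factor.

Euclidean algorithm in ℚ[p]:
  -5p^3 + 55p^2 - 80p - 420 = (-(5/3)p + 15)(3p^2 - 6p - 72) + (-110p + 660)
  3p^2 - 6p - 72 = (-(3/110)p - 6/55)(-110p + 660) + (0)
Last nonzero remainder: -110p + 660. Dividing through by -110 gives the monic gcd p - 6.
Cancel p - 6 from numerator and denominator to get the reduced form.

(-5p^2 + 25p + 70)/(3p + 12)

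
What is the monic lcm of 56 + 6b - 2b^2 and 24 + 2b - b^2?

Apply the Euclidean algorithm:
  -2b^2 + 6b + 56 = (2)(-b^2 + 2b + 24) + (2b + 8)
  -b^2 + 2b + 24 = (-(1/2)b + 3)(2b + 8) + (0)
Last nonzero remainder: 2b + 8. Dividing through by 2 gives the monic gcd b + 4.
Then lcm(f, g) = f·g / gcd(f, g); expanding and making the result monic gives the answer.

168 - 10b - 9b^2 + b^3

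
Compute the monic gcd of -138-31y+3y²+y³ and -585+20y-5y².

1

Euclidean algorithm in ℚ[y]:
  y³+3y²-31y-138 = (-(1/5)y-7/5)(-5y²+20y-585) + (-120y-957)
  -5y²+20y-585 = ((1/24)y-479/960)(-120y-957) + (-340001/320)
  -120y-957 = ((38400/340001)y+306240/340001)(-340001/320) + (0)
The last nonzero remainder is the constant -340001/320, so the polynomials are coprime and gcd = 1.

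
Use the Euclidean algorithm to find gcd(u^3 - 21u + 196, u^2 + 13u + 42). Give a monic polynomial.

u + 7

By polynomial division,
  u^3 - 21u + 196 = (u - 13)(u^2 + 13u + 42) + (106u + 742)
  u^2 + 13u + 42 = ((1/106)u + 3/53)(106u + 742) + (0)
Last nonzero remainder: 106u + 742. Dividing through by 106 gives the monic gcd u + 7.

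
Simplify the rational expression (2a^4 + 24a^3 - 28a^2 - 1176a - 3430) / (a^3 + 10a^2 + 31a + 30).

Euclidean algorithm in ℚ[a]:
  2a^4 + 24a^3 - 28a^2 - 1176a - 3430 = (2a + 4)(a^3 + 10a^2 + 31a + 30) + (-130a^2 - 1360a - 3550)
  a^3 + 10a^2 + 31a + 30 = (-(1/130)a + 3/845)(-130a^2 - 1360a - 3550) + ((1440/169)a + 7200/169)
  -130a^2 - 1360a - 3550 = (-(2197/144)a - 11999/144)((1440/169)a + 7200/169) + (0)
Last nonzero remainder: (1440/169)a + 7200/169. Dividing through by 1440/169 gives the monic gcd a + 5.
Cancel a + 5 from numerator and denominator to get the reduced form.

(2a^3 + 14a^2 - 98a - 686)/(a^2 + 5a + 6)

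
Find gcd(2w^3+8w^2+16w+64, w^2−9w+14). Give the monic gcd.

1

By polynomial division,
  2w^3+8w^2+16w+64 = (2w+26)(w^2−9w+14) + (222w−300)
  w^2−9w+14 = ((1/222)w−283/8214)(222w−300) + (5016/1369)
  222w−300 = ((50653/836)w−34225/418)(5016/1369) + (0)
The last nonzero remainder is the constant 5016/1369, so the polynomials are coprime and gcd = 1.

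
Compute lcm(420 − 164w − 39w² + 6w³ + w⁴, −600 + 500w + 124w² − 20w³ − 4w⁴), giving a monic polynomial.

−2100 + 2500w − 41w² − 350w³ − 20w⁴ + 10w⁵ + w⁶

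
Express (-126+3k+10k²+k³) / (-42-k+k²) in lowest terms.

(-21+4k+k²)/(-7+k)

Apply the Euclidean algorithm:
  k³+10k²+3k-126 = (k+11)(k²-k-42) + (56k+336)
  k²-k-42 = ((1/56)k-1/8)(56k+336) + (0)
Last nonzero remainder: 56k+336. Dividing through by 56 gives the monic gcd k+6.
Cancel k+6 from numerator and denominator to get the reduced form.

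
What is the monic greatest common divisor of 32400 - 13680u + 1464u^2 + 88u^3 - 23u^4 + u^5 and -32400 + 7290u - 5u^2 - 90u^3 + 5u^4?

Apply the Euclidean algorithm:
  u^5 - 23u^4 + 88u^3 + 1464u^2 - 13680u + 32400 = ((1/5)u - 1)(5u^4 - 90u^3 - 5u^2 + 7290u - 32400) + (-u^3 + u^2 + 90u)
  5u^4 - 90u^3 - 5u^2 + 7290u - 32400 = (-5u + 85)(-u^3 + u^2 + 90u) + (360u^2 - 360u - 32400)
  -u^3 + u^2 + 90u = (-(1/360)u)(360u^2 - 360u - 32400) + (0)
Last nonzero remainder: 360u^2 - 360u - 32400. Dividing through by 360 gives the monic gcd u^2 - u - 90.

-90 - u + u^2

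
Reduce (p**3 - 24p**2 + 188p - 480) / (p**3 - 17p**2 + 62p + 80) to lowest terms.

(p - 6)/(p + 1)

By polynomial division,
  p**3 - 24p**2 + 188p - 480 = (p**3 - 17p**2 + 62p + 80) + (-7p**2 + 126p - 560)
  p**3 - 17p**2 + 62p + 80 = (-(1/7)p - 1/7)(-7p**2 + 126p - 560) + (0)
Last nonzero remainder: -7p**2 + 126p - 560. Dividing through by -7 gives the monic gcd p**2 - 18p + 80.
Cancel p**2 - 18p + 80 from numerator and denominator to get the reduced form.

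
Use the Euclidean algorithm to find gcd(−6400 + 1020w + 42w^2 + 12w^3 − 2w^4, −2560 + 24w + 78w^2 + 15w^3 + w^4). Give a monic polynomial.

Euclidean algorithm in ℚ[w]:
  −2w^4 + 12w^3 + 42w^2 + 1020w − 6400 = (−2)(w^4 + 15w^3 + 78w^2 + 24w − 2560) + (42w^3 + 198w^2 + 1068w − 11520)
  w^4 + 15w^3 + 78w^2 + 24w − 2560 = ((1/42)w + 12/49)(42w^3 + 198w^2 + 1068w − 11520) + ((200/49)w^2 + (1800/49)w + 12800/49)
  42w^3 + 198w^2 + 1068w − 11520 = ((1029/100)w − 441/10)((200/49)w^2 + (1800/49)w + 12800/49) + (0)
Last nonzero remainder: (200/49)w^2 + (1800/49)w + 12800/49. Dividing through by 200/49 gives the monic gcd w^2 + 9w + 64.

64 + 9w + w^2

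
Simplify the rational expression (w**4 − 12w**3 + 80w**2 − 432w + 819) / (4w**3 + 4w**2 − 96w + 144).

(w**3 − 9w**2 + 53w − 273)/(4w**2 + 16w − 48)

Apply the Euclidean algorithm:
  w**4 − 12w**3 + 80w**2 − 432w + 819 = ((1/4)w − 13/4)(4w**3 + 4w**2 − 96w + 144) + (117w**2 − 780w + 1287)
  4w**3 + 4w**2 − 96w + 144 = ((4/117)w + 92/351)(117w**2 − 780w + 1287) + ((580/9)w − 580/3)
  117w**2 − 780w + 1287 = ((1053/580)w − 3861/580)((580/9)w − 580/3) + (0)
Last nonzero remainder: (580/9)w − 580/3. Dividing through by 580/9 gives the monic gcd w − 3.
Cancel w − 3 from numerator and denominator to get the reduced form.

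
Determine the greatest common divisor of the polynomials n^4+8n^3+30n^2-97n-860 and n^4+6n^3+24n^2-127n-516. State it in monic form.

n^3+3n^2+15n-172

Repeated division with remainder:
  n^4+8n^3+30n^2-97n-860 = (n^4+6n^3+24n^2-127n-516) + (2n^3+6n^2+30n-344)
  n^4+6n^3+24n^2-127n-516 = ((1/2)n+3/2)(2n^3+6n^2+30n-344) + (0)
Last nonzero remainder: 2n^3+6n^2+30n-344. Dividing through by 2 gives the monic gcd n^3+3n^2+15n-172.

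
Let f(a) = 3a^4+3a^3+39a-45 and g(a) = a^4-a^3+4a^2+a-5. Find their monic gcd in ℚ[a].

a^3-2a^2+6a-5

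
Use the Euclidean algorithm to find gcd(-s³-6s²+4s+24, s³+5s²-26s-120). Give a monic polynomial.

Euclidean algorithm in ℚ[s]:
  -s³-6s²+4s+24 = (-1)(s³+5s²-26s-120) + (-s²-22s-96)
  s³+5s²-26s-120 = (-s+17)(-s²-22s-96) + (252s+1512)
  -s²-22s-96 = (-(1/252)s-4/63)(252s+1512) + (0)
Last nonzero remainder: 252s+1512. Dividing through by 252 gives the monic gcd s+6.

s+6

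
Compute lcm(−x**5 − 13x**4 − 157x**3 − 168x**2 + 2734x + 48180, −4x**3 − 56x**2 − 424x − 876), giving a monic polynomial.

x**6 + 16x**5 + 196x**4 + 639x**3 − 2230x**2 − 56382x − 144540

Repeated division with remainder:
  −x**5 − 13x**4 − 157x**3 − 168x**2 + 2734x + 48180 = ((1/4)x**2 − (1/4)x + 65/4)(−4x**3 − 56x**2 − 424x − 876) + (855x**2 + 9405x + 62415)
  −4x**3 − 56x**2 − 424x − 876 = (−(4/855)x − 4/285)(855x**2 + 9405x + 62415) + (0)
Last nonzero remainder: 855x**2 + 9405x + 62415. Dividing through by 855 gives the monic gcd x**2 + 11x + 73.
Then lcm(f, g) = f·g / gcd(f, g); expanding and making the result monic gives the answer.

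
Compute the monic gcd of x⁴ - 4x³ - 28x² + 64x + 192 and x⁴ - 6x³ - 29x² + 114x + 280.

Apply the Euclidean algorithm:
  x⁴ - 4x³ - 28x² + 64x + 192 = (x⁴ - 6x³ - 29x² + 114x + 280) + (2x³ + x² - 50x - 88)
  x⁴ - 6x³ - 29x² + 114x + 280 = ((1/2)x - 13/4)(2x³ + x² - 50x - 88) + (-(3/4)x² - (9/2)x - 6)
  2x³ + x² - 50x - 88 = (-(8/3)x + 44/3)(-(3/4)x² - (9/2)x - 6) + (0)
Last nonzero remainder: -(3/4)x² - (9/2)x - 6. Dividing through by -3/4 gives the monic gcd x² + 6x + 8.

x² + 6x + 8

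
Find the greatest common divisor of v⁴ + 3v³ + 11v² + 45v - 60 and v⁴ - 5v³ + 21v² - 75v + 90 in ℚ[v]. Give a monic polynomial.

v² + 15

Repeated division with remainder:
  v⁴ + 3v³ + 11v² + 45v - 60 = (v⁴ - 5v³ + 21v² - 75v + 90) + (8v³ - 10v² + 120v - 150)
  v⁴ - 5v³ + 21v² - 75v + 90 = ((1/8)v - 15/32)(8v³ - 10v² + 120v - 150) + ((21/16)v² + 315/16)
  8v³ - 10v² + 120v - 150 = ((128/21)v - 160/21)((21/16)v² + 315/16) + (0)
Last nonzero remainder: (21/16)v² + 315/16. Dividing through by 21/16 gives the monic gcd v² + 15.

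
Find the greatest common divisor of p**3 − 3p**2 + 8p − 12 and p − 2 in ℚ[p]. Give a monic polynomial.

By polynomial division,
  p**3 − 3p**2 + 8p − 12 = (p**2 − p + 6)(p − 2) + (0)
The last nonzero remainder p − 2 is already monic.

p − 2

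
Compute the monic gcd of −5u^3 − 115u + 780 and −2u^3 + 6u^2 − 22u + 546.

u^2 + 4u + 39

By polynomial division,
  −5u^3 − 115u + 780 = (5/2)(−2u^3 + 6u^2 − 22u + 546) + (−15u^2 − 60u − 585)
  −2u^3 + 6u^2 − 22u + 546 = ((2/15)u − 14/15)(−15u^2 − 60u − 585) + (0)
Last nonzero remainder: −15u^2 − 60u − 585. Dividing through by −15 gives the monic gcd u^2 + 4u + 39.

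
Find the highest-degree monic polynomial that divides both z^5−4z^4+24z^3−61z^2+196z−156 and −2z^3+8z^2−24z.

z^2−4z+12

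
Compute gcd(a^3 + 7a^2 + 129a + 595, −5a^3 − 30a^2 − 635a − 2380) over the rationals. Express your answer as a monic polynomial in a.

a^2 + 2a + 119

Apply the Euclidean algorithm:
  a^3 + 7a^2 + 129a + 595 = (−1/5)(−5a^3 − 30a^2 − 635a − 2380) + (a^2 + 2a + 119)
  −5a^3 − 30a^2 − 635a − 2380 = (−5a − 20)(a^2 + 2a + 119) + (0)
The last nonzero remainder a^2 + 2a + 119 is already monic.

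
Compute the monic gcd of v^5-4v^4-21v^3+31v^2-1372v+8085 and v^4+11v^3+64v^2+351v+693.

v^3+8v^2+40v+231

Apply the Euclidean algorithm:
  v^5-4v^4-21v^3+31v^2-1372v+8085 = (v-15)(v^4+11v^3+64v^2+351v+693) + (80v^3+640v^2+3200v+18480)
  v^4+11v^3+64v^2+351v+693 = ((1/80)v+3/80)(80v^3+640v^2+3200v+18480) + (0)
Last nonzero remainder: 80v^3+640v^2+3200v+18480. Dividing through by 80 gives the monic gcd v^3+8v^2+40v+231.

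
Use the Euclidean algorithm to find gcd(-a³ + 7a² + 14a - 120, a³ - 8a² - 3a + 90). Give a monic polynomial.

a² - 11a + 30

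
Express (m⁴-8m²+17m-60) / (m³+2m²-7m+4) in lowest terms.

(m³-4m²+8m-15)/(m²-2m+1)

Apply the Euclidean algorithm:
  m⁴-8m²+17m-60 = (m-2)(m³+2m²-7m+4) + (3m²-m-52)
  m³+2m²-7m+4 = ((1/3)m+7/9)(3m²-m-52) + ((100/9)m+400/9)
  3m²-m-52 = ((27/100)m-117/100)((100/9)m+400/9) + (0)
Last nonzero remainder: (100/9)m+400/9. Dividing through by 100/9 gives the monic gcd m+4.
Cancel m+4 from numerator and denominator to get the reduced form.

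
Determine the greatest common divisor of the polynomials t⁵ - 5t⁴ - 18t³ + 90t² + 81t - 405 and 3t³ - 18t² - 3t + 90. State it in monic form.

t² - 8t + 15

By polynomial division,
  t⁵ - 5t⁴ - 18t³ + 90t² + 81t - 405 = ((1/3)t² + (1/3)t - 11/3)(3t³ - 18t² - 3t + 90) + (-5t² + 40t - 75)
  3t³ - 18t² - 3t + 90 = (-(3/5)t - 6/5)(-5t² + 40t - 75) + (0)
Last nonzero remainder: -5t² + 40t - 75. Dividing through by -5 gives the monic gcd t² - 8t + 15.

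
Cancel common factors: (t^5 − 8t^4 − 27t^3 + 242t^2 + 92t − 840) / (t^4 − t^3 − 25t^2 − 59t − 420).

(t^3 − 6t^2 − 4t + 24)/(t^2 + t + 12)

By polynomial division,
  t^5 − 8t^4 − 27t^3 + 242t^2 + 92t − 840 = (t − 7)(t^4 − t^3 − 25t^2 − 59t − 420) + (−9t^3 + 126t^2 + 99t − 3780)
  t^4 − t^3 − 25t^2 − 59t − 420 = (−(1/9)t − 13/9)(−9t^3 + 126t^2 + 99t − 3780) + (168t^2 − 336t − 5880)
  −9t^3 + 126t^2 + 99t − 3780 = (−(3/56)t + 9/14)(168t^2 − 336t − 5880) + (0)
Last nonzero remainder: 168t^2 − 336t − 5880. Dividing through by 168 gives the monic gcd t^2 − 2t − 35.
Cancel t^2 − 2t − 35 from numerator and denominator to get the reduced form.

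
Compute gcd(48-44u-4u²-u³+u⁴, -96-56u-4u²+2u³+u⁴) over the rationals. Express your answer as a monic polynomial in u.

-48-4u+u³

By polynomial division,
  u⁴-u³-4u²-44u+48 = (u⁴+2u³-4u²-56u-96) + (-3u³+12u+144)
  u⁴+2u³-4u²-56u-96 = (-(1/3)u-2/3)(-3u³+12u+144) + (0)
Last nonzero remainder: -3u³+12u+144. Dividing through by -3 gives the monic gcd u³-4u-48.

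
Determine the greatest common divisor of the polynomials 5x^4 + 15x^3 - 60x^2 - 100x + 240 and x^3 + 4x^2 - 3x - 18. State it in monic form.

Repeated division with remainder:
  5x^4 + 15x^3 - 60x^2 - 100x + 240 = (5x - 5)(x^3 + 4x^2 - 3x - 18) + (-25x^2 - 25x + 150)
  x^3 + 4x^2 - 3x - 18 = (-(1/25)x - 3/25)(-25x^2 - 25x + 150) + (0)
Last nonzero remainder: -25x^2 - 25x + 150. Dividing through by -25 gives the monic gcd x^2 + x - 6.

x^2 + x - 6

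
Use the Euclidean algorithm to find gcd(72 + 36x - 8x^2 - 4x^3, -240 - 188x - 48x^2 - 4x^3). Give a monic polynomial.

3 + x

Repeated division with remainder:
  -4x^3 - 8x^2 + 36x + 72 = (-4x^3 - 48x^2 - 188x - 240) + (40x^2 + 224x + 312)
  -4x^3 - 48x^2 - 188x - 240 = (-(1/10)x - 16/25)(40x^2 + 224x + 312) + (-(336/25)x - 1008/25)
  40x^2 + 224x + 312 = (-(125/42)x - 325/42)(-(336/25)x - 1008/25) + (0)
Last nonzero remainder: -(336/25)x - 1008/25. Dividing through by -336/25 gives the monic gcd x + 3.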